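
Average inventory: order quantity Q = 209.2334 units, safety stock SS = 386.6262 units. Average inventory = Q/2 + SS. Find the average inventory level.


Q/2 = 104.6167
Avg = 104.6167 + 386.6262 = 491.2429

491.2429 units


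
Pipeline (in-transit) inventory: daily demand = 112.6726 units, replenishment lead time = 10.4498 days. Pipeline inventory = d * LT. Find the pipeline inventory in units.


Pipeline = 112.6726 * 10.4498 = 1177.4061

1177.4061 units


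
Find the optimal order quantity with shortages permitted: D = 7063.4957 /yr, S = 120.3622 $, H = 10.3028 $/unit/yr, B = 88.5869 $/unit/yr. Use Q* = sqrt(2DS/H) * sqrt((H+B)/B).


sqrt(2DS/H) = 406.2490
sqrt((H+B)/B) = 1.0566
Q* = 406.2490 * 1.0566 = 429.2231

429.2231 units


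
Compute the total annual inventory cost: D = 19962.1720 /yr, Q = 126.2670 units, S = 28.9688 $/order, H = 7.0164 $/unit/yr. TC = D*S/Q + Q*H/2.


Ordering cost = D*S/Q = 4579.8203
Holding cost = Q*H/2 = 442.9699
TC = 4579.8203 + 442.9699 = 5022.7902

5022.7902 $/yr


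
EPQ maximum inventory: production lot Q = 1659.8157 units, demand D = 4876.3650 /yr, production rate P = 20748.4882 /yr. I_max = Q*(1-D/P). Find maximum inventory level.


D/P = 0.2350
1 - D/P = 0.7650
I_max = 1659.8157 * 0.7650 = 1269.7214

1269.7214 units


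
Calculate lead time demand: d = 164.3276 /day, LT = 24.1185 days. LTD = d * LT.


LTD = 164.3276 * 24.1185 = 3963.3352

3963.3352 units


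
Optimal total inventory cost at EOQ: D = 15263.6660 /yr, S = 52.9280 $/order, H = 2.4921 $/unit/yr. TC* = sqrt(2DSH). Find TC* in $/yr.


2*D*S*H = 4026612.1403
TC* = sqrt(4026612.1403) = 2006.6420

2006.6420 $/yr


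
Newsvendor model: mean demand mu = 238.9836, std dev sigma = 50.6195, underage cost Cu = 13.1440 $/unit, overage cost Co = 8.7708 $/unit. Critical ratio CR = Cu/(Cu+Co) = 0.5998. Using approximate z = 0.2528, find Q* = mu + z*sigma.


CR = Cu/(Cu+Co) = 13.1440/(13.1440+8.7708) = 0.5998
z = 0.2528
Q* = 238.9836 + 0.2528 * 50.6195 = 251.7802

251.7802 units


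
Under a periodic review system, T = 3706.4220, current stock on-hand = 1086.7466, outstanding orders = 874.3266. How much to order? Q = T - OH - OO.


Inventory position = OH + OO = 1086.7466 + 874.3266 = 1961.0732
Q = 3706.4220 - 1961.0732 = 1745.3488

1745.3488 units


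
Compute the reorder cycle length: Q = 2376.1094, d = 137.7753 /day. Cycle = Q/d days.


Cycle = 2376.1094 / 137.7753 = 17.2463

17.2463 days


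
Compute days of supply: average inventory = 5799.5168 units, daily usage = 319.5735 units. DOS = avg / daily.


DOS = 5799.5168 / 319.5735 = 18.1477

18.1477 days


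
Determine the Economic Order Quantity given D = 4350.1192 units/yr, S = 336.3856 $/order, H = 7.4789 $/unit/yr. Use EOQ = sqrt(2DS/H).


2*D*S = 2 * 4350.1192 * 336.3856 = 2926634.9143
2*D*S/H = 391318.8991
EOQ = sqrt(391318.8991) = 625.5549

625.5549 units


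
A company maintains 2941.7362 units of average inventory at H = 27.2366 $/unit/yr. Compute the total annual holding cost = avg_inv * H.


Cost = 2941.7362 * 27.2366 = 80122.8922

80122.8922 $/yr


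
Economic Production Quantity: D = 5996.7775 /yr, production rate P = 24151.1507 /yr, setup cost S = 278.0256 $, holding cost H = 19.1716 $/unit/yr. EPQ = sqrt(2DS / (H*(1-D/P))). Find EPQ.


1 - D/P = 1 - 0.2483 = 0.7517
H*(1-D/P) = 14.4113
2DS = 3334515.3250
EPQ = sqrt(231382.7228) = 481.0226

481.0226 units


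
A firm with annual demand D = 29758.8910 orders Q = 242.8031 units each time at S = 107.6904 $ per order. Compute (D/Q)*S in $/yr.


Number of orders = D/Q = 122.5639
Cost = 122.5639 * 107.6904 = 13198.9537

13198.9537 $/yr


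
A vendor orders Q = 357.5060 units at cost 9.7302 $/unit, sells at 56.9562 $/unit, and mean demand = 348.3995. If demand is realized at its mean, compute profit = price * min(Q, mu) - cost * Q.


Sales at mu = min(357.5060, 348.3995) = 348.3995
Revenue = 56.9562 * 348.3995 = 19843.5116
Total cost = 9.7302 * 357.5060 = 3478.6049
Profit = 19843.5116 - 3478.6049 = 16364.9067

16364.9067 $


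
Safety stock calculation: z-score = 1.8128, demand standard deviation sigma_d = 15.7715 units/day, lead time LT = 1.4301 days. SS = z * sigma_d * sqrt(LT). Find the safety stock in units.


sqrt(LT) = sqrt(1.4301) = 1.1959
SS = 1.8128 * 15.7715 * 1.1959 = 34.1906

34.1906 units


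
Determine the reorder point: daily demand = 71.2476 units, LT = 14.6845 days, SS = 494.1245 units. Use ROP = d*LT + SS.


d*LT = 71.2476 * 14.6845 = 1046.2354
ROP = 1046.2354 + 494.1245 = 1540.3599

1540.3599 units


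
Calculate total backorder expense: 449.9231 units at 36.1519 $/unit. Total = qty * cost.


Total = 449.9231 * 36.1519 = 16265.5749

16265.5749 $


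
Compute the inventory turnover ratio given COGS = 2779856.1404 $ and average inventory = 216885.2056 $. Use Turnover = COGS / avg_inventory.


Turnover = 2779856.1404 / 216885.2056 = 12.8172

12.8172


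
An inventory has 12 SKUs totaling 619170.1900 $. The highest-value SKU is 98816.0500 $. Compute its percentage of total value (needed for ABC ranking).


Top item = 98816.0500
Total = 619170.1900
Percentage = 98816.0500 / 619170.1900 * 100 = 15.9594

15.9594%


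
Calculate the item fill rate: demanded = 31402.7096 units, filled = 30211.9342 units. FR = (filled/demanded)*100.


FR = 30211.9342 / 31402.7096 * 100 = 96.2080

96.2080%


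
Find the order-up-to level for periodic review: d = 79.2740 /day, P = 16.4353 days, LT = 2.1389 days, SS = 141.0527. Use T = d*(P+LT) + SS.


P + LT = 18.5742
d*(P+LT) = 79.2740 * 18.5742 = 1472.4511
T = 1472.4511 + 141.0527 = 1613.5038

1613.5038 units


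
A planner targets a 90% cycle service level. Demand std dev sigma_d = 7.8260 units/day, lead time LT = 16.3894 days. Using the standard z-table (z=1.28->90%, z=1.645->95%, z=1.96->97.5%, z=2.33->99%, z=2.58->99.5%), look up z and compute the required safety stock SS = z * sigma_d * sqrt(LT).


From the table, SL = 90% corresponds to z = 1.28
sqrt(LT) = sqrt(16.3894) = 4.0484
SS = 1.28 * 7.8260 * 4.0484 = 40.5538

40.5538 units


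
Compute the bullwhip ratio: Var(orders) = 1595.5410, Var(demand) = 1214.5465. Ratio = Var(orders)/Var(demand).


BW = 1595.5410 / 1214.5465 = 1.3137

1.3137


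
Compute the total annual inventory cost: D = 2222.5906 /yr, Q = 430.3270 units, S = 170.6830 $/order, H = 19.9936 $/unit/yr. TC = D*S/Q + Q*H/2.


Ordering cost = D*S/Q = 881.5585
Holding cost = Q*H/2 = 4301.8930
TC = 881.5585 + 4301.8930 = 5183.4515

5183.4515 $/yr


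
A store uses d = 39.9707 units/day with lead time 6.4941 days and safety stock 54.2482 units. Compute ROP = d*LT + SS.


d*LT = 39.9707 * 6.4941 = 259.5737
ROP = 259.5737 + 54.2482 = 313.8219

313.8219 units


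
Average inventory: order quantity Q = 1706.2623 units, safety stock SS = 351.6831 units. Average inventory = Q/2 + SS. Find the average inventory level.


Q/2 = 853.1312
Avg = 853.1312 + 351.6831 = 1204.8143

1204.8143 units


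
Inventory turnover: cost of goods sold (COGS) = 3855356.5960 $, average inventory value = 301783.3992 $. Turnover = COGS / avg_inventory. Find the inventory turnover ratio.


Turnover = 3855356.5960 / 301783.3992 = 12.7752

12.7752


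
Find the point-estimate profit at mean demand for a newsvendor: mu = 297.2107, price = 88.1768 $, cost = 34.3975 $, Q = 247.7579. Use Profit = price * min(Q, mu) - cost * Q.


Sales at mu = min(247.7579, 297.2107) = 247.7579
Revenue = 88.1768 * 247.7579 = 21846.4988
Total cost = 34.3975 * 247.7579 = 8522.2524
Profit = 21846.4988 - 8522.2524 = 13324.2464

13324.2464 $


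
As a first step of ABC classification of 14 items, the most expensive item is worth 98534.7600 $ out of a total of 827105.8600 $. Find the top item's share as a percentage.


Top item = 98534.7600
Total = 827105.8600
Percentage = 98534.7600 / 827105.8600 * 100 = 11.9132

11.9132%


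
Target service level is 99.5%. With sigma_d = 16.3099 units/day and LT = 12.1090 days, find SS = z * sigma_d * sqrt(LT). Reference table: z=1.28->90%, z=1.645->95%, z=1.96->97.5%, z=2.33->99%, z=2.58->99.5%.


From the table, SL = 99.5% corresponds to z = 2.58
sqrt(LT) = sqrt(12.1090) = 3.4798
SS = 2.58 * 16.3099 * 3.4798 = 146.4283

146.4283 units


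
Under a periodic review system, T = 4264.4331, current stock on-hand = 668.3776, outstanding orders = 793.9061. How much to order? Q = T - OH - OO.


Inventory position = OH + OO = 668.3776 + 793.9061 = 1462.2837
Q = 4264.4331 - 1462.2837 = 2802.1494

2802.1494 units


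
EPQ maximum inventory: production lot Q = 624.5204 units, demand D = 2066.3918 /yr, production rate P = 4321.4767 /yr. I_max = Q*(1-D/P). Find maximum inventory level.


D/P = 0.4782
1 - D/P = 0.5218
I_max = 624.5204 * 0.5218 = 325.8947

325.8947 units


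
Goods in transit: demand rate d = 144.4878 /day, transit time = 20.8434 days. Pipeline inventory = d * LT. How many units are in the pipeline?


Pipeline = 144.4878 * 20.8434 = 3011.6170

3011.6170 units


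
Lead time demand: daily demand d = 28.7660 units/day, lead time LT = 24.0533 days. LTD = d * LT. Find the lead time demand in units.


LTD = 28.7660 * 24.0533 = 691.9172

691.9172 units


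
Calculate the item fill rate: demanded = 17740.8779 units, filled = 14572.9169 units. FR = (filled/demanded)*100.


FR = 14572.9169 / 17740.8779 * 100 = 82.1432

82.1432%


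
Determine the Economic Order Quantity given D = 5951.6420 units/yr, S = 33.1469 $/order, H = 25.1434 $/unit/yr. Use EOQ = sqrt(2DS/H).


2*D*S = 2 * 5951.6420 * 33.1469 = 394556.9644
2*D*S/H = 15692.2677
EOQ = sqrt(15692.2677) = 125.2688

125.2688 units


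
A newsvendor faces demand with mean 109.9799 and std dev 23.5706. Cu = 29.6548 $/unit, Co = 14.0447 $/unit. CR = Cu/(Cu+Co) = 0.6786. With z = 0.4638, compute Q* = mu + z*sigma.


CR = Cu/(Cu+Co) = 29.6548/(29.6548+14.0447) = 0.6786
z = 0.4638
Q* = 109.9799 + 0.4638 * 23.5706 = 120.9119

120.9119 units


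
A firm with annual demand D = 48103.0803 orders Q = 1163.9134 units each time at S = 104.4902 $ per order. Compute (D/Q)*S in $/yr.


Number of orders = D/Q = 41.3287
Cost = 41.3287 * 104.4902 = 4318.4488

4318.4488 $/yr


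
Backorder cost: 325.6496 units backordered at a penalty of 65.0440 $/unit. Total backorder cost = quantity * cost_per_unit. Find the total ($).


Total = 325.6496 * 65.0440 = 21181.5526

21181.5526 $


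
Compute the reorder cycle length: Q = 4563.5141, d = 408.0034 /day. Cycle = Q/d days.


Cycle = 4563.5141 / 408.0034 = 11.1850

11.1850 days


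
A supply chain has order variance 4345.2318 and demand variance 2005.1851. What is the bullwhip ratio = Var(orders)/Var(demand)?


BW = 4345.2318 / 2005.1851 = 2.1670

2.1670


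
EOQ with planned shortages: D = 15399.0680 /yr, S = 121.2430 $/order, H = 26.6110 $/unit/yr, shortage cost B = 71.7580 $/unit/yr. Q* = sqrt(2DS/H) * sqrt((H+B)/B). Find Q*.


sqrt(2DS/H) = 374.5933
sqrt((H+B)/B) = 1.1708
Q* = 374.5933 * 1.1708 = 438.5851

438.5851 units


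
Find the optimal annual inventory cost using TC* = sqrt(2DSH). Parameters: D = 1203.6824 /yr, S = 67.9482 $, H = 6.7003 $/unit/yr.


2*D*S*H = 1096008.9757
TC* = sqrt(1096008.9757) = 1046.9045

1046.9045 $/yr


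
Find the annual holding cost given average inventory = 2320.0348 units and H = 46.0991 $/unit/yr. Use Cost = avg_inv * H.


Cost = 2320.0348 * 46.0991 = 106951.5162

106951.5162 $/yr


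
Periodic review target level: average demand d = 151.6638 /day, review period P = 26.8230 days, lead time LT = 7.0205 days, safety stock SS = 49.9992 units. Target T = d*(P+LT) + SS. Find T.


P + LT = 33.8435
d*(P+LT) = 151.6638 * 33.8435 = 5132.8338
T = 5132.8338 + 49.9992 = 5182.8330

5182.8330 units


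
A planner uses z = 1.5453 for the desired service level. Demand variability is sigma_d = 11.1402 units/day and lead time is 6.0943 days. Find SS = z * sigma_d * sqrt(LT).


sqrt(LT) = sqrt(6.0943) = 2.4687
SS = 1.5453 * 11.1402 * 2.4687 = 42.4979

42.4979 units


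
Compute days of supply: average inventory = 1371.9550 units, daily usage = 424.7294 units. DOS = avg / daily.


DOS = 1371.9550 / 424.7294 = 3.2302

3.2302 days


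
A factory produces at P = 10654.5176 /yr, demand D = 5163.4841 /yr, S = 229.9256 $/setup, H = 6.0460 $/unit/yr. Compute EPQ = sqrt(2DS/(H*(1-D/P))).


1 - D/P = 1 - 0.4846 = 0.5154
H*(1-D/P) = 3.1159
2DS = 2374434.3596
EPQ = sqrt(762029.3928) = 872.9429

872.9429 units


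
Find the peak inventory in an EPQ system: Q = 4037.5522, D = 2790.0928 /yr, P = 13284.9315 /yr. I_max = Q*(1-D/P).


D/P = 0.2100
1 - D/P = 0.7900
I_max = 4037.5522 * 0.7900 = 3189.5881

3189.5881 units


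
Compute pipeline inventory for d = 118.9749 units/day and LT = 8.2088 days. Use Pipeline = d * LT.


Pipeline = 118.9749 * 8.2088 = 976.6412

976.6412 units


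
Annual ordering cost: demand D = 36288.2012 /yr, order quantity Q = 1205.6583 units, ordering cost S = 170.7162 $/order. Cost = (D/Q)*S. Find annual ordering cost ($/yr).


Number of orders = D/Q = 30.0982
Cost = 30.0982 * 170.7162 = 5138.2583

5138.2583 $/yr


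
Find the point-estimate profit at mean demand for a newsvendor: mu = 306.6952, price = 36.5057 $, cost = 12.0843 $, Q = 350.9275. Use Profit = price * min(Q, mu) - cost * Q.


Sales at mu = min(350.9275, 306.6952) = 306.6952
Revenue = 36.5057 * 306.6952 = 11196.1230
Total cost = 12.0843 * 350.9275 = 4240.7132
Profit = 11196.1230 - 4240.7132 = 6955.4098

6955.4098 $


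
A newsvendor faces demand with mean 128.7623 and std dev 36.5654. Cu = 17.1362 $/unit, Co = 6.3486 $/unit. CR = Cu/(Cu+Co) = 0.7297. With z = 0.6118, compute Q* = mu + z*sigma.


CR = Cu/(Cu+Co) = 17.1362/(17.1362+6.3486) = 0.7297
z = 0.6118
Q* = 128.7623 + 0.6118 * 36.5654 = 151.1330

151.1330 units


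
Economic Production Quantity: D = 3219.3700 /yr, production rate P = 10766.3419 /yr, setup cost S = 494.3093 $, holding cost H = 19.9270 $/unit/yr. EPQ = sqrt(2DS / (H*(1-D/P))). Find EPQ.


1 - D/P = 1 - 0.2990 = 0.7010
H*(1-D/P) = 13.9684
2DS = 3182729.0623
EPQ = sqrt(227852.1775) = 477.3386

477.3386 units


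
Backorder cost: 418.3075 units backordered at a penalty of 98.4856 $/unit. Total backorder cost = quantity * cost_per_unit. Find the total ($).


Total = 418.3075 * 98.4856 = 41197.2651

41197.2651 $


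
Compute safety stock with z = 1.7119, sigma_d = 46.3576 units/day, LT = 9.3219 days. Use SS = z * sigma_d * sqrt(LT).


sqrt(LT) = sqrt(9.3219) = 3.0532
SS = 1.7119 * 46.3576 * 3.0532 = 242.2990

242.2990 units


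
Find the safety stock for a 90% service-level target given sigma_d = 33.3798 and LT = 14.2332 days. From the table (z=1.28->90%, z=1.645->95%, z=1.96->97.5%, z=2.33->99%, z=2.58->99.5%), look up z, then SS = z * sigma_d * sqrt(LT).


From the table, SL = 90% corresponds to z = 1.28
sqrt(LT) = sqrt(14.2332) = 3.7727
SS = 1.28 * 33.3798 * 3.7727 = 161.1926

161.1926 units


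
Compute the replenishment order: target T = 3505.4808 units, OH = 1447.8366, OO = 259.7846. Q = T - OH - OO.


Inventory position = OH + OO = 1447.8366 + 259.7846 = 1707.6212
Q = 3505.4808 - 1707.6212 = 1797.8596

1797.8596 units


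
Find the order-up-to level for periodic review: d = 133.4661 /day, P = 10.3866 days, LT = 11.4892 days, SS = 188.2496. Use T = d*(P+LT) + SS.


P + LT = 21.8758
d*(P+LT) = 133.4661 * 21.8758 = 2919.6777
T = 2919.6777 + 188.2496 = 3107.9273

3107.9273 units


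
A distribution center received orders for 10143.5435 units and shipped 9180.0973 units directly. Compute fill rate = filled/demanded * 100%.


FR = 9180.0973 / 10143.5435 * 100 = 90.5019

90.5019%


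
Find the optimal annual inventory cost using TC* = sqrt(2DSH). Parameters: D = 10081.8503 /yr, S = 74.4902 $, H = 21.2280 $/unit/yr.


2*D*S*H = 31884415.4637
TC* = sqrt(31884415.4637) = 5646.6287

5646.6287 $/yr


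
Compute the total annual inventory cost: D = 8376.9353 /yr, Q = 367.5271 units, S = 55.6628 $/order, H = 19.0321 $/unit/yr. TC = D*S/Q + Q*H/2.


Ordering cost = D*S/Q = 1268.7056
Holding cost = Q*H/2 = 3497.4063
TC = 1268.7056 + 3497.4063 = 4766.1118

4766.1118 $/yr


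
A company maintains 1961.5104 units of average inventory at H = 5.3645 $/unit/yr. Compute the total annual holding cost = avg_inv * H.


Cost = 1961.5104 * 5.3645 = 10522.5225

10522.5225 $/yr


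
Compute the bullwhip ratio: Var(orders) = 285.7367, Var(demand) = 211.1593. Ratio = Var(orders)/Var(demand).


BW = 285.7367 / 211.1593 = 1.3532

1.3532


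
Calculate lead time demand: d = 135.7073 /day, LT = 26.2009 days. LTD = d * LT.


LTD = 135.7073 * 26.2009 = 3555.6534

3555.6534 units


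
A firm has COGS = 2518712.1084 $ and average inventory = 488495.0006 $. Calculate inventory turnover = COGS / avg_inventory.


Turnover = 2518712.1084 / 488495.0006 = 5.1561

5.1561


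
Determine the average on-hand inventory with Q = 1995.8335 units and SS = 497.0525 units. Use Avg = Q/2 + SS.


Q/2 = 997.9167
Avg = 997.9167 + 497.0525 = 1494.9693

1494.9693 units


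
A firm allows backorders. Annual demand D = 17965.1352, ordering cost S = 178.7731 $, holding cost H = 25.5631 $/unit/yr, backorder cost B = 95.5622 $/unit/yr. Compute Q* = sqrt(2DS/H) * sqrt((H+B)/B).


sqrt(2DS/H) = 501.2733
sqrt((H+B)/B) = 1.1258
Q* = 501.2733 * 1.1258 = 564.3505

564.3505 units


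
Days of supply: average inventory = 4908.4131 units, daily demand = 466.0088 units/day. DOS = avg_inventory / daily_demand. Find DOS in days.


DOS = 4908.4131 / 466.0088 = 10.5329

10.5329 days


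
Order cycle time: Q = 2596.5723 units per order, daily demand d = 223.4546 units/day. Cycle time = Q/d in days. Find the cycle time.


Cycle = 2596.5723 / 223.4546 = 11.6201

11.6201 days


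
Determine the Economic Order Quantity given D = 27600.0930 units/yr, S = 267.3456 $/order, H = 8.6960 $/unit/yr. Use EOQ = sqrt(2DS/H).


2*D*S = 2 * 27600.0930 * 267.3456 = 14757526.8463
2*D*S/H = 1697047.7054
EOQ = sqrt(1697047.7054) = 1302.7078

1302.7078 units


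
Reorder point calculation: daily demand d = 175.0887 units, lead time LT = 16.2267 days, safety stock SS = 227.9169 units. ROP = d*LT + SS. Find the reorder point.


d*LT = 175.0887 * 16.2267 = 2841.1118
ROP = 2841.1118 + 227.9169 = 3069.0287

3069.0287 units


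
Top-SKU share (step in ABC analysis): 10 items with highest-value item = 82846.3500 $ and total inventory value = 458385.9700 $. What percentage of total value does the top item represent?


Top item = 82846.3500
Total = 458385.9700
Percentage = 82846.3500 / 458385.9700 * 100 = 18.0735

18.0735%


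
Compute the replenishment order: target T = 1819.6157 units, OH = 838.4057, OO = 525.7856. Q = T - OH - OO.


Inventory position = OH + OO = 838.4057 + 525.7856 = 1364.1913
Q = 1819.6157 - 1364.1913 = 455.4244

455.4244 units


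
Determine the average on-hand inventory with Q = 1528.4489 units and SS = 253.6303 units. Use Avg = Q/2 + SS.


Q/2 = 764.2245
Avg = 764.2245 + 253.6303 = 1017.8548

1017.8548 units


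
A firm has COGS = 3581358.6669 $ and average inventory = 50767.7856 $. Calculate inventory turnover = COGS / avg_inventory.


Turnover = 3581358.6669 / 50767.7856 = 70.5439

70.5439


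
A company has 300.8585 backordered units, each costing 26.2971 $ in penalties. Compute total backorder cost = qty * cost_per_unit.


Total = 300.8585 * 26.2971 = 7911.7061

7911.7061 $


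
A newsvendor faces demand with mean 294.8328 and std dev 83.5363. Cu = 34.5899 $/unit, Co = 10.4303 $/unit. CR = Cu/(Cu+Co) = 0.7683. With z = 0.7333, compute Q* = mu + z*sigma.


CR = Cu/(Cu+Co) = 34.5899/(34.5899+10.4303) = 0.7683
z = 0.7333
Q* = 294.8328 + 0.7333 * 83.5363 = 356.0900

356.0900 units


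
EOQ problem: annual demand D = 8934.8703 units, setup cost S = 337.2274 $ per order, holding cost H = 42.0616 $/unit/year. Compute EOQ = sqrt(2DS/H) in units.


2*D*S = 2 * 8934.8703 * 337.2274 = 6026166.1612
2*D*S/H = 143270.0173
EOQ = sqrt(143270.0173) = 378.5103

378.5103 units


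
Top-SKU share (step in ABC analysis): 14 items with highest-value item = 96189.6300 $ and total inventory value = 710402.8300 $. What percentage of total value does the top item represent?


Top item = 96189.6300
Total = 710402.8300
Percentage = 96189.6300 / 710402.8300 * 100 = 13.5402

13.5402%


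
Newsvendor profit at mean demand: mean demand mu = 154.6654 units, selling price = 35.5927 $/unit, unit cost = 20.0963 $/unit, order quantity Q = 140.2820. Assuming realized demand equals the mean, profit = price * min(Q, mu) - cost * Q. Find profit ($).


Sales at mu = min(140.2820, 154.6654) = 140.2820
Revenue = 35.5927 * 140.2820 = 4993.0151
Total cost = 20.0963 * 140.2820 = 2819.1492
Profit = 4993.0151 - 2819.1492 = 2173.8660

2173.8660 $


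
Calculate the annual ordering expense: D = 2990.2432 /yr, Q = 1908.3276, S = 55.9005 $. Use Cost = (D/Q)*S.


Number of orders = D/Q = 1.5669
Cost = 1.5669 * 55.9005 = 87.5930

87.5930 $/yr


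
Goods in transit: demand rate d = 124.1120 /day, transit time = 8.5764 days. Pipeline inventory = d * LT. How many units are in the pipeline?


Pipeline = 124.1120 * 8.5764 = 1064.4342

1064.4342 units


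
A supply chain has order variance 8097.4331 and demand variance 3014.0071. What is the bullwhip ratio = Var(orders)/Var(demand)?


BW = 8097.4331 / 3014.0071 = 2.6866

2.6866


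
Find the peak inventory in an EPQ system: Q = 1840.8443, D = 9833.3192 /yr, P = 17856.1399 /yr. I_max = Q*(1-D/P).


D/P = 0.5507
1 - D/P = 0.4493
I_max = 1840.8443 * 0.4493 = 827.0972

827.0972 units


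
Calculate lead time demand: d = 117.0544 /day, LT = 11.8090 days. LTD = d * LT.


LTD = 117.0544 * 11.8090 = 1382.2954

1382.2954 units


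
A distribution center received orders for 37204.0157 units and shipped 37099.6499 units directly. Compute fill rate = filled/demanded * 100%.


FR = 37099.6499 / 37204.0157 * 100 = 99.7195

99.7195%


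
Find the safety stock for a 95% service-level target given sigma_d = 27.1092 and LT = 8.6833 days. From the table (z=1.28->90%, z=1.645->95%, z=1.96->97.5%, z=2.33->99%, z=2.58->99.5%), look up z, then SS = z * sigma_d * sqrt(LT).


From the table, SL = 95% corresponds to z = 1.645
sqrt(LT) = sqrt(8.6833) = 2.9467
SS = 1.645 * 27.1092 * 2.9467 = 131.4090

131.4090 units


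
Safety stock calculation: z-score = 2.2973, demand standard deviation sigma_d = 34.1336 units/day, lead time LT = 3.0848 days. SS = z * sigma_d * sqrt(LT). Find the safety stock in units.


sqrt(LT) = sqrt(3.0848) = 1.7564
SS = 2.2973 * 34.1336 * 1.7564 = 137.7252

137.7252 units


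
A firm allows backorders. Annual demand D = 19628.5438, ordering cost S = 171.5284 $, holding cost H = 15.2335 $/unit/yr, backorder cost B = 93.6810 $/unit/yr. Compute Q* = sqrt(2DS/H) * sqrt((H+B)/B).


sqrt(2DS/H) = 664.8554
sqrt((H+B)/B) = 1.0782
Q* = 664.8554 * 1.0782 = 716.8764

716.8764 units


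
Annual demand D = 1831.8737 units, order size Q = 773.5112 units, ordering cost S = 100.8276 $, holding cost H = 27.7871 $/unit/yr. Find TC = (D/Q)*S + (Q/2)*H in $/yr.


Ordering cost = D*S/Q = 238.7857
Holding cost = Q*H/2 = 10746.8165
TC = 238.7857 + 10746.8165 = 10985.6023

10985.6023 $/yr


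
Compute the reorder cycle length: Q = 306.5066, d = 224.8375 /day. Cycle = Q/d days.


Cycle = 306.5066 / 224.8375 = 1.3632

1.3632 days


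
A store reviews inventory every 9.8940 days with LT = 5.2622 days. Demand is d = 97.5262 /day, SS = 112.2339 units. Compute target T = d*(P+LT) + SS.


P + LT = 15.1562
d*(P+LT) = 97.5262 * 15.1562 = 1478.1266
T = 1478.1266 + 112.2339 = 1590.3605

1590.3605 units


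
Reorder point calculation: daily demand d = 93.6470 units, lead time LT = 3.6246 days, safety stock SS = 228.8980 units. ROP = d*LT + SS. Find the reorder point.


d*LT = 93.6470 * 3.6246 = 339.4329
ROP = 339.4329 + 228.8980 = 568.3309

568.3309 units


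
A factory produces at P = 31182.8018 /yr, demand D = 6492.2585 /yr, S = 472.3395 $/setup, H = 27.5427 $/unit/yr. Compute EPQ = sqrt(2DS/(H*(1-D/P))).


1 - D/P = 1 - 0.2082 = 0.7918
H*(1-D/P) = 21.8083
2DS = 6133100.2675
EPQ = sqrt(281227.6650) = 530.3090

530.3090 units


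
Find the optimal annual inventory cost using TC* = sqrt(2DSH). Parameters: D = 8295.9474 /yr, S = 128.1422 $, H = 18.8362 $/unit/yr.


2*D*S*H = 40048057.3674
TC* = sqrt(40048057.3674) = 6328.3534

6328.3534 $/yr


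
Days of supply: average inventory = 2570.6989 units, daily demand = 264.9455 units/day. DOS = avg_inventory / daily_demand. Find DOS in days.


DOS = 2570.6989 / 264.9455 = 9.7027

9.7027 days


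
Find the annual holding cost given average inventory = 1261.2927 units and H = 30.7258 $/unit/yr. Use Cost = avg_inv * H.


Cost = 1261.2927 * 30.7258 = 38754.2272

38754.2272 $/yr


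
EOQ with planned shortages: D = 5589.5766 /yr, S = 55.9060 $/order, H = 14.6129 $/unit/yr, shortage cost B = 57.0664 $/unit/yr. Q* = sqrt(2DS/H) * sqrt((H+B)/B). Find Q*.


sqrt(2DS/H) = 206.8071
sqrt((H+B)/B) = 1.1207
Q* = 206.8071 * 1.1207 = 231.7779

231.7779 units


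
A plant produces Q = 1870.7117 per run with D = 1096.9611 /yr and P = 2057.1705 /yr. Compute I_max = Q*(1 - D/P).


D/P = 0.5332
1 - D/P = 0.4668
I_max = 1870.7117 * 0.4668 = 873.1775

873.1775 units


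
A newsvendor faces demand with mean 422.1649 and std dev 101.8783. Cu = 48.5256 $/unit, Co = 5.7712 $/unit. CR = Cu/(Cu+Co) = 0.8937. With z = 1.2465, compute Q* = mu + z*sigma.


CR = Cu/(Cu+Co) = 48.5256/(48.5256+5.7712) = 0.8937
z = 1.2465
Q* = 422.1649 + 1.2465 * 101.8783 = 549.1562

549.1562 units


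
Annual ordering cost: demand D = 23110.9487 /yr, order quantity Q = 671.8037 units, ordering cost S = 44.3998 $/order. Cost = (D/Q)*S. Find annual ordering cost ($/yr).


Number of orders = D/Q = 34.4013
Cost = 34.4013 * 44.3998 = 1527.4127

1527.4127 $/yr


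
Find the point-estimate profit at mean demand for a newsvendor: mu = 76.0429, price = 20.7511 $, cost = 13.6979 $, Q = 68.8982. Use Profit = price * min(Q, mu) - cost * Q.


Sales at mu = min(68.8982, 76.0429) = 68.8982
Revenue = 20.7511 * 68.8982 = 1429.7134
Total cost = 13.6979 * 68.8982 = 943.7607
Profit = 1429.7134 - 943.7607 = 485.9528

485.9528 $


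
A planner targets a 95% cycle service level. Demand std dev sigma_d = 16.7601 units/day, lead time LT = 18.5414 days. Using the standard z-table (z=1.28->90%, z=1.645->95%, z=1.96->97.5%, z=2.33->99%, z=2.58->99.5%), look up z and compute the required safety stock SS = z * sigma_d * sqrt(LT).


From the table, SL = 95% corresponds to z = 1.645
sqrt(LT) = sqrt(18.5414) = 4.3060
SS = 1.645 * 16.7601 * 4.3060 = 118.7172

118.7172 units


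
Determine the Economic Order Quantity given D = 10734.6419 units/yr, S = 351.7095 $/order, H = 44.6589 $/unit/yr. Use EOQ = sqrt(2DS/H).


2*D*S = 2 * 10734.6419 * 351.7095 = 7550951.0707
2*D*S/H = 169080.5432
EOQ = sqrt(169080.5432) = 411.1940

411.1940 units


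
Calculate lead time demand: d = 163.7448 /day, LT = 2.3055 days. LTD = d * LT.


LTD = 163.7448 * 2.3055 = 377.5136

377.5136 units


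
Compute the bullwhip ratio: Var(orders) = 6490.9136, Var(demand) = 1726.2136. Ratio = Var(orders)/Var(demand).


BW = 6490.9136 / 1726.2136 = 3.7602

3.7602


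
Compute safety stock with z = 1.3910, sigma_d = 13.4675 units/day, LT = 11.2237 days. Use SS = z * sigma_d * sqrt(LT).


sqrt(LT) = sqrt(11.2237) = 3.3502
SS = 1.3910 * 13.4675 * 3.3502 = 62.7599

62.7599 units


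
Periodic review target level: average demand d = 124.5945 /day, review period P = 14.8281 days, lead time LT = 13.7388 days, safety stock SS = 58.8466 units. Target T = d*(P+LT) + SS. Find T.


P + LT = 28.5669
d*(P+LT) = 124.5945 * 28.5669 = 3559.2786
T = 3559.2786 + 58.8466 = 3618.1252

3618.1252 units


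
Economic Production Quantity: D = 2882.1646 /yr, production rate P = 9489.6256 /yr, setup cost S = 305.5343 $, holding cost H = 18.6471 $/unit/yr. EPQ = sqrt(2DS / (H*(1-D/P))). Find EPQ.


1 - D/P = 1 - 0.3037 = 0.6963
H*(1-D/P) = 12.9837
2DS = 1761200.2871
EPQ = sqrt(135647.5386) = 368.3036

368.3036 units


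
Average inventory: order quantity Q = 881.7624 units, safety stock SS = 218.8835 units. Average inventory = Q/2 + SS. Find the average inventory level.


Q/2 = 440.8812
Avg = 440.8812 + 218.8835 = 659.7647

659.7647 units


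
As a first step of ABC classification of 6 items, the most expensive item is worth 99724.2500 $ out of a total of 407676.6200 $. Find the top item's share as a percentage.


Top item = 99724.2500
Total = 407676.6200
Percentage = 99724.2500 / 407676.6200 * 100 = 24.4616

24.4616%


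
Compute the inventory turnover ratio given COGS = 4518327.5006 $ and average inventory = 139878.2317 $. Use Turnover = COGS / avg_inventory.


Turnover = 4518327.5006 / 139878.2317 = 32.3019

32.3019


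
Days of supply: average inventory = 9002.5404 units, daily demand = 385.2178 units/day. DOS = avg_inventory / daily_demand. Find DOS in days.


DOS = 9002.5404 / 385.2178 = 23.3700

23.3700 days


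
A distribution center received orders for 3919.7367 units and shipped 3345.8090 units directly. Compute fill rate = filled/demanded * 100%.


FR = 3345.8090 / 3919.7367 * 100 = 85.3580

85.3580%


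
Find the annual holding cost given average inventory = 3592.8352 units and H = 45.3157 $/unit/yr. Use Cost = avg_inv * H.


Cost = 3592.8352 * 45.3157 = 162811.8421

162811.8421 $/yr


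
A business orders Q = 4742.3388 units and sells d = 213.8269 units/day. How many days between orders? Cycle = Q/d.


Cycle = 4742.3388 / 213.8269 = 22.1784

22.1784 days


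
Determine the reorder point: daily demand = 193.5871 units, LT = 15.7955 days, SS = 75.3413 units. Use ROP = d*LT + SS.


d*LT = 193.5871 * 15.7955 = 3057.8050
ROP = 3057.8050 + 75.3413 = 3133.1463

3133.1463 units


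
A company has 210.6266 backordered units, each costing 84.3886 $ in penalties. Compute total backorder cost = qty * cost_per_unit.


Total = 210.6266 * 84.3886 = 17774.4839

17774.4839 $


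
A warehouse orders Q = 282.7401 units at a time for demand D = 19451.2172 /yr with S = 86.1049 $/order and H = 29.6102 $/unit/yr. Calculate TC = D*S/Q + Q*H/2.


Ordering cost = D*S/Q = 5923.6207
Holding cost = Q*H/2 = 4185.9955
TC = 5923.6207 + 4185.9955 = 10109.6162

10109.6162 $/yr


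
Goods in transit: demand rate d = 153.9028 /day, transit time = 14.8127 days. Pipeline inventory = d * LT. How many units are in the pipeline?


Pipeline = 153.9028 * 14.8127 = 2279.7160

2279.7160 units


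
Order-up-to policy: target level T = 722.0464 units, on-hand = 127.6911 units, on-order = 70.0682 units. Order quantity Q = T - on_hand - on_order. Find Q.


Inventory position = OH + OO = 127.6911 + 70.0682 = 197.7593
Q = 722.0464 - 197.7593 = 524.2871

524.2871 units


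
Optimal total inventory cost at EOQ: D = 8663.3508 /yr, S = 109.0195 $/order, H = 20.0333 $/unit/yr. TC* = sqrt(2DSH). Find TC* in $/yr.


2*D*S*H = 37841868.8815
TC* = sqrt(37841868.8815) = 6151.5745

6151.5745 $/yr


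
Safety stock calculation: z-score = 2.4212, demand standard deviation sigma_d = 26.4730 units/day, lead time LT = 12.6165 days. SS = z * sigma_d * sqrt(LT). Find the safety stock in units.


sqrt(LT) = sqrt(12.6165) = 3.5520
SS = 2.4212 * 26.4730 * 3.5520 = 227.6687

227.6687 units


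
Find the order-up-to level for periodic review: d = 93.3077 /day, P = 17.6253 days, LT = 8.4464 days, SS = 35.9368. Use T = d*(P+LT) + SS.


P + LT = 26.0717
d*(P+LT) = 93.3077 * 26.0717 = 2432.6904
T = 2432.6904 + 35.9368 = 2468.6272

2468.6272 units


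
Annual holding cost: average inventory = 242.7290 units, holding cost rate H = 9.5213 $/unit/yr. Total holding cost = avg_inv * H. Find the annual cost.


Cost = 242.7290 * 9.5213 = 2311.0956

2311.0956 $/yr


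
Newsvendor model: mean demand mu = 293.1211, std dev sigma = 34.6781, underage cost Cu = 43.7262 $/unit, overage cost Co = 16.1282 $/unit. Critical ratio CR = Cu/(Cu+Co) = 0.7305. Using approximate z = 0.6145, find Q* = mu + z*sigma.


CR = Cu/(Cu+Co) = 43.7262/(43.7262+16.1282) = 0.7305
z = 0.6145
Q* = 293.1211 + 0.6145 * 34.6781 = 314.4308

314.4308 units


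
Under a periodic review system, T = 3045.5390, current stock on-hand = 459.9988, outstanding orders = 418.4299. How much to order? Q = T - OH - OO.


Inventory position = OH + OO = 459.9988 + 418.4299 = 878.4287
Q = 3045.5390 - 878.4287 = 2167.1103

2167.1103 units


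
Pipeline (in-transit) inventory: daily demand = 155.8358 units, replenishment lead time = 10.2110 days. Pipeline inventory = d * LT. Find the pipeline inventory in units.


Pipeline = 155.8358 * 10.2110 = 1591.2394

1591.2394 units


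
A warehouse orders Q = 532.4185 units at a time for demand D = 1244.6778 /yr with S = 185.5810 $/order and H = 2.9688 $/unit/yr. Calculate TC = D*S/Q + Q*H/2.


Ordering cost = D*S/Q = 433.8477
Holding cost = Q*H/2 = 790.3220
TC = 433.8477 + 790.3220 = 1224.1697

1224.1697 $/yr


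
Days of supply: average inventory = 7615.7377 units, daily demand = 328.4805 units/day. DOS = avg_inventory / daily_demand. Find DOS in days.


DOS = 7615.7377 / 328.4805 = 23.1847

23.1847 days


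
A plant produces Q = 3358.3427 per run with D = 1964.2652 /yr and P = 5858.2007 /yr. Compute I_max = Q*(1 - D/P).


D/P = 0.3353
1 - D/P = 0.6647
I_max = 3358.3427 * 0.6647 = 2232.2844

2232.2844 units


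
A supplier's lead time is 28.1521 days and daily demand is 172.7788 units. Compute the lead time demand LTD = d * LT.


LTD = 172.7788 * 28.1521 = 4864.0861

4864.0861 units


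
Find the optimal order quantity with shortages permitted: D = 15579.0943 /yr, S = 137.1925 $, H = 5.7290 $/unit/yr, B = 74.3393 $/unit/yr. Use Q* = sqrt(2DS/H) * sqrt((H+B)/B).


sqrt(2DS/H) = 863.7974
sqrt((H+B)/B) = 1.0378
Q* = 863.7974 * 1.0378 = 896.4642

896.4642 units


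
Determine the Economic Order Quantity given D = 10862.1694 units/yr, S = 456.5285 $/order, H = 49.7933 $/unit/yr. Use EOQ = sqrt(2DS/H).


2*D*S = 2 * 10862.1694 * 456.5285 = 9917779.8059
2*D*S/H = 199179.0021
EOQ = sqrt(199179.0021) = 446.2947

446.2947 units


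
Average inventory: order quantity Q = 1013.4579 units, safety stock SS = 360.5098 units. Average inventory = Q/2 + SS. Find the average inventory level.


Q/2 = 506.7289
Avg = 506.7289 + 360.5098 = 867.2387

867.2387 units


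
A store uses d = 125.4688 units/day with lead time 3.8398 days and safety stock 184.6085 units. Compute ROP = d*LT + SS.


d*LT = 125.4688 * 3.8398 = 481.7751
ROP = 481.7751 + 184.6085 = 666.3836

666.3836 units


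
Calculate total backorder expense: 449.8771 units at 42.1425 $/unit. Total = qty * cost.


Total = 449.8771 * 42.1425 = 18958.9457

18958.9457 $


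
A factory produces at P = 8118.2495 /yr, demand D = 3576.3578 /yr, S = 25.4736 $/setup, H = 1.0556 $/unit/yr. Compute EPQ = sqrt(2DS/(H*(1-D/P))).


1 - D/P = 1 - 0.4405 = 0.5595
H*(1-D/P) = 0.5906
2DS = 182205.4161
EPQ = sqrt(308522.9824) = 555.4485

555.4485 units


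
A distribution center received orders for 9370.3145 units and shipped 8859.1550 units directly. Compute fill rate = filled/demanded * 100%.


FR = 8859.1550 / 9370.3145 * 100 = 94.5449

94.5449%


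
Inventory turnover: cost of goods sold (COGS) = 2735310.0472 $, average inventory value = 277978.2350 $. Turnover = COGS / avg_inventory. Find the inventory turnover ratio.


Turnover = 2735310.0472 / 277978.2350 = 9.8400

9.8400


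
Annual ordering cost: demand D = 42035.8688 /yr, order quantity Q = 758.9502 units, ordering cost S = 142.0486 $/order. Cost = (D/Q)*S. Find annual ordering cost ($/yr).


Number of orders = D/Q = 55.3869
Cost = 55.3869 * 142.0486 = 7867.6260

7867.6260 $/yr


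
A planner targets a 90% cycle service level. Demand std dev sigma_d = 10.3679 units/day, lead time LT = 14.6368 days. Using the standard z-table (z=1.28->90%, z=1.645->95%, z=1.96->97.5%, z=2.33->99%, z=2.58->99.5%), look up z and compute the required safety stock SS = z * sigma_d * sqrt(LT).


From the table, SL = 90% corresponds to z = 1.28
sqrt(LT) = sqrt(14.6368) = 3.8258
SS = 1.28 * 10.3679 * 3.8258 = 50.7719

50.7719 units


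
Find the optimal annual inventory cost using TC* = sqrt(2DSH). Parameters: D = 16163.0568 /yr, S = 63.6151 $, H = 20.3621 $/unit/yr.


2*D*S*H = 41873211.9080
TC* = sqrt(41873211.9080) = 6470.9514

6470.9514 $/yr


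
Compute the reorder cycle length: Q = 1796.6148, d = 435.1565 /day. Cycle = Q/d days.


Cycle = 1796.6148 / 435.1565 = 4.1287

4.1287 days


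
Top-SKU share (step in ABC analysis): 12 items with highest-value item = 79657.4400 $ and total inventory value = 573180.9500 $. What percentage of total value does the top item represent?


Top item = 79657.4400
Total = 573180.9500
Percentage = 79657.4400 / 573180.9500 * 100 = 13.8974

13.8974%


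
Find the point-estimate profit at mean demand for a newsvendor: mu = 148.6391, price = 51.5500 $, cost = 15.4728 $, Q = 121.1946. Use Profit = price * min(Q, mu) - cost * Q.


Sales at mu = min(121.1946, 148.6391) = 121.1946
Revenue = 51.5500 * 121.1946 = 6247.5816
Total cost = 15.4728 * 121.1946 = 1875.2198
Profit = 6247.5816 - 1875.2198 = 4372.3618

4372.3618 $


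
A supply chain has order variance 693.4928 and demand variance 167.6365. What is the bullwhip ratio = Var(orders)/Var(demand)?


BW = 693.4928 / 167.6365 = 4.1369

4.1369


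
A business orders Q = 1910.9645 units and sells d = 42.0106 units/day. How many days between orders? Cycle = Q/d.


Cycle = 1910.9645 / 42.0106 = 45.4877

45.4877 days


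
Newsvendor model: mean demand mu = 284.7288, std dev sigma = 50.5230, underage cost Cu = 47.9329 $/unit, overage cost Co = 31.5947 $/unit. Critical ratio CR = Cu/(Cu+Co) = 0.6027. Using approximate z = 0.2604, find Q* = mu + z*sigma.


CR = Cu/(Cu+Co) = 47.9329/(47.9329+31.5947) = 0.6027
z = 0.2604
Q* = 284.7288 + 0.2604 * 50.5230 = 297.8850

297.8850 units


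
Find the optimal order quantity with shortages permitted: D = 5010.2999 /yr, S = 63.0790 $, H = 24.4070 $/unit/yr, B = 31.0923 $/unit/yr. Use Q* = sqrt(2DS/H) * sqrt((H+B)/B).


sqrt(2DS/H) = 160.9282
sqrt((H+B)/B) = 1.3360
Q* = 160.9282 * 1.3360 = 215.0054

215.0054 units


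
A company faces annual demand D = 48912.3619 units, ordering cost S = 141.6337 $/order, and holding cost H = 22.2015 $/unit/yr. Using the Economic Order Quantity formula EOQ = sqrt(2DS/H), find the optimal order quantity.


2*D*S = 2 * 48912.3619 * 141.6337 = 13855277.5833
2*D*S/H = 624069.4360
EOQ = sqrt(624069.4360) = 789.9807

789.9807 units


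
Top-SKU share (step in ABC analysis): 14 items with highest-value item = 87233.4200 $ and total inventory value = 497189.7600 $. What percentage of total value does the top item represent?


Top item = 87233.4200
Total = 497189.7600
Percentage = 87233.4200 / 497189.7600 * 100 = 17.5453

17.5453%


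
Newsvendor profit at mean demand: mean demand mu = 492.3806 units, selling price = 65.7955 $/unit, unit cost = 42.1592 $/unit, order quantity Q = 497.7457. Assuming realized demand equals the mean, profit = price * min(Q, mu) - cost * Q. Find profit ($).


Sales at mu = min(497.7457, 492.3806) = 492.3806
Revenue = 65.7955 * 492.3806 = 32396.4278
Total cost = 42.1592 * 497.7457 = 20984.5605
Profit = 32396.4278 - 20984.5605 = 11411.8673

11411.8673 $


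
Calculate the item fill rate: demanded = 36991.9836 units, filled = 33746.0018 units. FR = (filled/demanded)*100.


FR = 33746.0018 / 36991.9836 * 100 = 91.2252

91.2252%


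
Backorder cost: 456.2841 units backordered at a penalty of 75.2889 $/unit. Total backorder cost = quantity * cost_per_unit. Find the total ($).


Total = 456.2841 * 75.2889 = 34353.1280

34353.1280 $
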